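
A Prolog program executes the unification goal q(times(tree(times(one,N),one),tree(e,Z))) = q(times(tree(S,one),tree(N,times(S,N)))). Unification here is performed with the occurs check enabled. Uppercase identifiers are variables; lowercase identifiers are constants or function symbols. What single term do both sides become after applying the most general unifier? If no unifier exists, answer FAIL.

Decompose q/1: times(tree(times(one,N),one),tree(e,Z)) = times(tree(S,one),tree(N,times(S,N))).
Decompose times/2: tree(times(one,N),one) = tree(S,one),  tree(e,Z) = tree(N,times(S,N)).
Decompose tree/2: times(one,N) = S,  one = one.
Bind S := times(one,N); substituting into the one remaining equation that mentions S gives: tree(e,Z) = tree(N,times(times(one,N),N)).
Delete trivial equation one = one.
Decompose tree/2: e = N,  Z = times(times(one,N),N).
Bind N := e; substituting into the remaining equation gives: Z = times(times(one,e),e). Substituting into the earlier binding gives S := times(one,e).
Bind Z := times(times(one,e),e).
Applying the MGU to either side gives q(times(tree(times(one,e),one),tree(e,times(times(one,e),e)))).

q(times(tree(times(one,e),one),tree(e,times(times(one,e),e))))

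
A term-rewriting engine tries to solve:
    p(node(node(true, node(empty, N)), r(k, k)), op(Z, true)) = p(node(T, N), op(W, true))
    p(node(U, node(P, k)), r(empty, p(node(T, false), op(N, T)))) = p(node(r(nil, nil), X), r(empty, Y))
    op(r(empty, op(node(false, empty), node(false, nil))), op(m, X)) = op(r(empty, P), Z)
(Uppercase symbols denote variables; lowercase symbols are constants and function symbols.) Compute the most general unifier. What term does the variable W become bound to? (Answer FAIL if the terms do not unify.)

Decompose p/2: node(node(true, node(empty, N)), r(k, k)) = node(T, N),  op(Z, true) = op(W, true).
Decompose node/2: node(true, node(empty, N)) = T,  r(k, k) = N.
Bind T := node(true, node(empty, N)); substituting into the one remaining equation that mentions T gives: p(node(U, node(P, k)), r(empty, p(node(node(true, node(empty, N)), false), op(N, node(true, node(empty, N)))))) = p(node(r(nil, nil), X), r(empty, Y)).
Bind N := r(k, k); substituting into the one remaining equation that mentions N gives: p(node(U, node(P, k)), r(empty, p(node(node(true, node(empty, r(k, k))), false), op(r(k, k), node(true, node(empty, r(k, k))))))) = p(node(r(nil, nil), X), r(empty, Y)). Substituting into the earlier binding gives T := node(true, node(empty, r(k, k))).
Decompose op/2: Z = W,  true = true.
Bind Z := W; substituting into the one remaining equation that mentions Z gives: op(r(empty, op(node(false, empty), node(false, nil))), op(m, X)) = op(r(empty, P), W).
Delete trivial equation true = true.
Decompose p/2: node(U, node(P, k)) = node(r(nil, nil), X),  r(empty, p(node(node(true, node(empty, r(k, k))), false), op(r(k, k), node(true, node(empty, r(k, k)))))) = r(empty, Y).
Decompose node/2: U = r(nil, nil),  node(P, k) = X.
Bind U := r(nil, nil); no other remaining equation mentions U.
Bind X := node(P, k); substituting into the one remaining equation that mentions X gives: op(r(empty, op(node(false, empty), node(false, nil))), op(m, node(P, k))) = op(r(empty, P), W).
Decompose r/2: empty = empty,  p(node(node(true, node(empty, r(k, k))), false), op(r(k, k), node(true, node(empty, r(k, k))))) = Y.
Delete trivial equation empty = empty.
Bind Y := p(node(node(true, node(empty, r(k, k))), false), op(r(k, k), node(true, node(empty, r(k, k))))); no other remaining equation mentions Y.
Decompose op/2: r(empty, op(node(false, empty), node(false, nil))) = r(empty, P),  op(m, node(P, k)) = W.
Decompose r/2: empty = empty,  op(node(false, empty), node(false, nil)) = P.
Delete trivial equation empty = empty.
Bind P := op(node(false, empty), node(false, nil)); substituting into the remaining equation gives: op(m, node(op(node(false, empty), node(false, nil)), k)) = W. Substituting into the earlier binding gives X := node(op(node(false, empty), node(false, nil)), k).
Bind W := op(m, node(op(node(false, empty), node(false, nil)), k)). Substituting into the earlier binding gives Z := op(m, node(op(node(false, empty), node(false, nil)), k)).
MGU = { T ↦ node(true, node(empty, r(k, k))), N ↦ r(k, k), Z ↦ op(m, node(op(node(false, empty), node(false, nil)), k)), U ↦ r(nil, nil), X ↦ node(op(node(false, empty), node(false, nil)), k), Y ↦ p(node(node(true, node(empty, r(k, k))), false), op(r(k, k), node(true, node(empty, r(k, k))))), P ↦ op(node(false, empty), node(false, nil)), W ↦ op(m, node(op(node(false, empty), node(false, nil)), k)) }, so W ↦ op(m, node(op(node(false, empty), node(false, nil)), k)).

op(m, node(op(node(false, empty), node(false, nil)), k))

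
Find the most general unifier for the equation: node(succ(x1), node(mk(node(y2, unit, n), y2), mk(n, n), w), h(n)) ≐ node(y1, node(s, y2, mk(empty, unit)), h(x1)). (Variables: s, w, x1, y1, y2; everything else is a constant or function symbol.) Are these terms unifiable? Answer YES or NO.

YES

Decompose node/3: succ(x1) ≐ y1,  node(mk(node(y2, unit, n), y2), mk(n, n), w) ≐ node(s, y2, mk(empty, unit)),  h(n) ≐ h(x1).
Bind y1 := succ(x1); no other remaining equation mentions y1.
Decompose node/3: mk(node(y2, unit, n), y2) ≐ s,  mk(n, n) ≐ y2,  w ≐ mk(empty, unit).
Bind s := mk(node(y2, unit, n), y2); no other remaining equation mentions s.
Bind y2 := mk(n, n); no other remaining equation mentions y2. Substituting into the earlier binding gives s := mk(node(mk(n, n), unit, n), mk(n, n)).
Bind w := mk(empty, unit); no other remaining equation mentions w.
Decompose h/1: n ≐ x1.
Bind x1 := n. Substituting into the earlier binding gives y1 := succ(n).
No equations remain and no clash or occurs-check failure arose, so a unifier exists.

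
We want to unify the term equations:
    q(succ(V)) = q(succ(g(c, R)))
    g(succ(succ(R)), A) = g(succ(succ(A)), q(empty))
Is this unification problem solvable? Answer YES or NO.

YES

Decompose q/1: succ(V) = succ(g(c, R)).
Decompose succ/1: V = g(c, R).
Bind V := g(c, R); no other remaining equation mentions V.
Decompose g/2: succ(succ(R)) = succ(succ(A)),  A = q(empty).
Decompose succ/1: succ(R) = succ(A).
Decompose succ/1: R = A.
Bind R := A; no other remaining equation mentions R. Substituting into the earlier binding gives V := g(c, A).
Bind A := q(empty). Substituting into the earlier bindings gives V := g(c, q(empty)), R := q(empty).
No equations remain and no clash or occurs-check failure arose, so a unifier exists.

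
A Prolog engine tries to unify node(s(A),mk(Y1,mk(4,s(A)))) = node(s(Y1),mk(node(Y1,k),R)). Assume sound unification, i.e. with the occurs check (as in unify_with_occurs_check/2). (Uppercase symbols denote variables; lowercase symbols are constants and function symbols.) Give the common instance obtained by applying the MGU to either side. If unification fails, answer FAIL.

Decompose node/2: s(A) = s(Y1),  mk(Y1,mk(4,s(A))) = mk(node(Y1,k),R).
Decompose s/1: A = Y1.
Bind A := Y1; substituting into the remaining equation gives: mk(Y1,mk(4,s(Y1))) = mk(node(Y1,k),R).
Decompose mk/2: Y1 = node(Y1,k),  mk(4,s(Y1)) = R.
Occurs check fails: Y1 occurs in node(Y1,k); the equation Y1 = node(Y1,k) has no finite solution.

FAIL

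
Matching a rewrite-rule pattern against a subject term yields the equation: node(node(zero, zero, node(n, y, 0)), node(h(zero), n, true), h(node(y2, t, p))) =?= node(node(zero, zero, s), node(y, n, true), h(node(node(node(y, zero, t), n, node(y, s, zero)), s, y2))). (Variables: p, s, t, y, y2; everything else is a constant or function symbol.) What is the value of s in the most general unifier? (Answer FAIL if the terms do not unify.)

Decompose node/3: node(zero, zero, node(n, y, 0)) =?= node(zero, zero, s),  node(h(zero), n, true) =?= node(y, n, true),  h(node(y2, t, p)) =?= h(node(node(node(y, zero, t), n, node(y, s, zero)), s, y2)).
Decompose node/3: zero =?= zero,  zero =?= zero,  node(n, y, 0) =?= s.
Delete trivial equation zero =?= zero.
Delete trivial equation zero =?= zero.
Bind s := node(n, y, 0); substituting into the one remaining equation that mentions s gives: h(node(y2, t, p)) =?= h(node(node(node(y, zero, t), n, node(y, node(n, y, 0), zero)), node(n, y, 0), y2)).
Decompose node/3: h(zero) =?= y,  n =?= n,  true =?= true.
Bind y := h(zero); substituting into the one remaining equation that mentions y gives: h(node(y2, t, p)) =?= h(node(node(node(h(zero), zero, t), n, node(h(zero), node(n, h(zero), 0), zero)), node(n, h(zero), 0), y2)). Substituting into the earlier binding gives s := node(n, h(zero), 0).
Delete trivial equation n =?= n.
Delete trivial equation true =?= true.
Decompose h/1: node(y2, t, p) =?= node(node(node(h(zero), zero, t), n, node(h(zero), node(n, h(zero), 0), zero)), node(n, h(zero), 0), y2).
Decompose node/3: y2 =?= node(node(h(zero), zero, t), n, node(h(zero), node(n, h(zero), 0), zero)),  t =?= node(n, h(zero), 0),  p =?= y2.
Bind y2 := node(node(h(zero), zero, t), n, node(h(zero), node(n, h(zero), 0), zero)); substituting into the one remaining equation that mentions y2 gives: p =?= node(node(h(zero), zero, t), n, node(h(zero), node(n, h(zero), 0), zero)).
Bind t := node(n, h(zero), 0); substituting into the remaining equation gives: p =?= node(node(h(zero), zero, node(n, h(zero), 0)), n, node(h(zero), node(n, h(zero), 0), zero)). Substituting into the earlier binding gives y2 := node(node(h(zero), zero, node(n, h(zero), 0)), n, node(h(zero), node(n, h(zero), 0), zero)).
Bind p := node(node(h(zero), zero, node(n, h(zero), 0)), n, node(h(zero), node(n, h(zero), 0), zero)).
MGU = { s := node(n, h(zero), 0), y := h(zero), y2 := node(node(h(zero), zero, node(n, h(zero), 0)), n, node(h(zero), node(n, h(zero), 0), zero)), t := node(n, h(zero), 0), p := node(node(h(zero), zero, node(n, h(zero), 0)), n, node(h(zero), node(n, h(zero), 0), zero)) }, so s := node(n, h(zero), 0).

node(n, h(zero), 0)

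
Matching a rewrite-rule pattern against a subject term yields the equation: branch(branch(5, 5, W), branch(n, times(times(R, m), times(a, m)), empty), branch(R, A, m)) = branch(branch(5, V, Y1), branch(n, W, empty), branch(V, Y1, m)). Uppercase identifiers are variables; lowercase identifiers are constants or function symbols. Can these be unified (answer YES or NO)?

YES

Decompose branch/3: branch(5, 5, W) = branch(5, V, Y1),  branch(n, times(times(R, m), times(a, m)), empty) = branch(n, W, empty),  branch(R, A, m) = branch(V, Y1, m).
Decompose branch/3: 5 = 5,  5 = V,  W = Y1.
Delete trivial equation 5 = 5.
Bind V := 5; substituting into the one remaining equation that mentions V gives: branch(R, A, m) = branch(5, Y1, m).
Bind W := Y1; substituting into the one remaining equation that mentions W gives: branch(n, times(times(R, m), times(a, m)), empty) = branch(n, Y1, empty).
Decompose branch/3: n = n,  times(times(R, m), times(a, m)) = Y1,  empty = empty.
Delete trivial equation n = n.
Bind Y1 := times(times(R, m), times(a, m)); substituting into the one remaining equation that mentions Y1 gives: branch(R, A, m) = branch(5, times(times(R, m), times(a, m)), m). Substituting into the earlier binding gives W := times(times(R, m), times(a, m)).
Delete trivial equation empty = empty.
Decompose branch/3: R = 5,  A = times(times(R, m), times(a, m)),  m = m.
Bind R := 5; substituting into the one remaining equation that mentions R gives: A = times(times(5, m), times(a, m)). Substituting into the earlier bindings gives W := times(times(5, m), times(a, m)), Y1 := times(times(5, m), times(a, m)).
Bind A := times(times(5, m), times(a, m)); no other remaining equation mentions A.
Delete trivial equation m = m.
No equations remain and no clash or occurs-check failure arose, so a unifier exists.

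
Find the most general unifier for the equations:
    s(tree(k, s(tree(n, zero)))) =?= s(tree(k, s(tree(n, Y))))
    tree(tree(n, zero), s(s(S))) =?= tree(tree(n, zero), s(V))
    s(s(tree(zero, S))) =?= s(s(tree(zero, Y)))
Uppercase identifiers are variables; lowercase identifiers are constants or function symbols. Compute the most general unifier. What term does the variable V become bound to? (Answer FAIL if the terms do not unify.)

s(zero)

Decompose s/1: tree(k, s(tree(n, zero))) =?= tree(k, s(tree(n, Y))).
Decompose tree/2: k =?= k,  s(tree(n, zero)) =?= s(tree(n, Y)).
Delete trivial equation k =?= k.
Decompose s/1: tree(n, zero) =?= tree(n, Y).
Decompose tree/2: n =?= n,  zero =?= Y.
Delete trivial equation n =?= n.
Bind Y := zero; substituting into the one remaining equation that mentions Y gives: s(s(tree(zero, S))) =?= s(s(tree(zero, zero))).
Decompose tree/2: tree(n, zero) =?= tree(n, zero),  s(s(S)) =?= s(V).
Delete trivial equation tree(n, zero) =?= tree(n, zero).
Decompose s/1: s(S) =?= V.
Bind V := s(S); no other remaining equation mentions V.
Decompose s/1: s(tree(zero, S)) =?= s(tree(zero, zero)).
Decompose s/1: tree(zero, S) =?= tree(zero, zero).
Decompose tree/2: zero =?= zero,  S =?= zero.
Delete trivial equation zero =?= zero.
Bind S := zero. Substituting into the earlier binding gives V := s(zero).
MGU = { Y := zero, V := s(zero), S := zero }, so V := s(zero).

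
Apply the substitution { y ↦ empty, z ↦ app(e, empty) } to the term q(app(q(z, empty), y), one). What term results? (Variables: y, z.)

Replace each occurrence of y with empty.
Replace each occurrence of z with app(e, empty).
Result: q(app(q(app(e, empty), empty), empty), one).

q(app(q(app(e, empty), empty), empty), one)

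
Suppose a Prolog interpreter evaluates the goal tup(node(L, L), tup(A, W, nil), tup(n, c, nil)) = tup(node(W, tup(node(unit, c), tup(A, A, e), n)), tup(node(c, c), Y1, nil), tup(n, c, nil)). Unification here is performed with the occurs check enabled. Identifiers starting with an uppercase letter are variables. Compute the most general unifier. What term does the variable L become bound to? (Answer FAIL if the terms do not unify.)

Decompose tup/3: node(L, L) = node(W, tup(node(unit, c), tup(A, A, e), n)),  tup(A, W, nil) = tup(node(c, c), Y1, nil),  tup(n, c, nil) = tup(n, c, nil).
Decompose node/2: L = W,  L = tup(node(unit, c), tup(A, A, e), n).
Bind L := W; substituting into the one remaining equation that mentions L gives: W = tup(node(unit, c), tup(A, A, e), n).
Bind W := tup(node(unit, c), tup(A, A, e), n); substituting into the one remaining equation that mentions W gives: tup(A, tup(node(unit, c), tup(A, A, e), n), nil) = tup(node(c, c), Y1, nil). Substituting into the earlier binding gives L := tup(node(unit, c), tup(A, A, e), n).
Decompose tup/3: A = node(c, c),  tup(node(unit, c), tup(A, A, e), n) = Y1,  nil = nil.
Bind A := node(c, c); substituting into the one remaining equation that mentions A gives: tup(node(unit, c), tup(node(c, c), node(c, c), e), n) = Y1. Substituting into the earlier bindings gives L := tup(node(unit, c), tup(node(c, c), node(c, c), e), n), W := tup(node(unit, c), tup(node(c, c), node(c, c), e), n).
Bind Y1 := tup(node(unit, c), tup(node(c, c), node(c, c), e), n); no other remaining equation mentions Y1.
Delete trivial equation nil = nil.
Delete trivial equation tup(n, c, nil) = tup(n, c, nil).
MGU = { L ↦ tup(node(unit, c), tup(node(c, c), node(c, c), e), n), W ↦ tup(node(unit, c), tup(node(c, c), node(c, c), e), n), A ↦ node(c, c), Y1 ↦ tup(node(unit, c), tup(node(c, c), node(c, c), e), n) }, so L ↦ tup(node(unit, c), tup(node(c, c), node(c, c), e), n).

tup(node(unit, c), tup(node(c, c), node(c, c), e), n)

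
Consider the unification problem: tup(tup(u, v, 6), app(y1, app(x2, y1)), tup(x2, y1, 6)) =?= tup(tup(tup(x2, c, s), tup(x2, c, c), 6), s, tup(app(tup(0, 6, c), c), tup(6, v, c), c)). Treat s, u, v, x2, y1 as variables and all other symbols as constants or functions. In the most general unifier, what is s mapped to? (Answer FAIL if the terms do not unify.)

Decompose tup/3: tup(u, v, 6) =?= tup(tup(x2, c, s), tup(x2, c, c), 6),  app(y1, app(x2, y1)) =?= s,  tup(x2, y1, 6) =?= tup(app(tup(0, 6, c), c), tup(6, v, c), c).
Decompose tup/3: u =?= tup(x2, c, s),  v =?= tup(x2, c, c),  6 =?= 6.
Bind u := tup(x2, c, s); no other remaining equation mentions u.
Bind v := tup(x2, c, c); substituting into the one remaining equation that mentions v gives: tup(x2, y1, 6) =?= tup(app(tup(0, 6, c), c), tup(6, tup(x2, c, c), c), c).
Delete trivial equation 6 =?= 6.
Bind s := app(y1, app(x2, y1)); no other remaining equation mentions s. Substituting into the earlier binding gives u := tup(x2, c, app(y1, app(x2, y1))).
Decompose tup/3: x2 =?= app(tup(0, 6, c), c),  y1 =?= tup(6, tup(x2, c, c), c),  6 =?= c.
Bind x2 := app(tup(0, 6, c), c); substituting into the one remaining equation that mentions x2 gives: y1 =?= tup(6, tup(app(tup(0, 6, c), c), c, c), c). Substituting into the earlier bindings gives u := tup(app(tup(0, 6, c), c), c, app(y1, app(app(tup(0, 6, c), c), y1))), v := tup(app(tup(0, 6, c), c), c, c), s := app(y1, app(app(tup(0, 6, c), c), y1)).
Bind y1 := tup(6, tup(app(tup(0, 6, c), c), c, c), c); no other remaining equation mentions y1. Substituting into the earlier bindings gives u := tup(app(tup(0, 6, c), c), c, app(tup(6, tup(app(tup(0, 6, c), c), c, c), c), app(app(tup(0, 6, c), c), tup(6, tup(app(tup(0, 6, c), c), c, c), c)))), s := app(tup(6, tup(app(tup(0, 6, c), c), c, c), c), app(app(tup(0, 6, c), c), tup(6, tup(app(tup(0, 6, c), c), c, c), c))).
Clash: constants 6 and c differ; no unifier exists.

FAIL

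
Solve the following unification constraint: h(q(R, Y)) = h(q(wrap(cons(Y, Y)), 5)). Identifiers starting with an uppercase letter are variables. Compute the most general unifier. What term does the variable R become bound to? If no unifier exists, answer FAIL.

wrap(cons(5, 5))

Decompose h/1: q(R, Y) = q(wrap(cons(Y, Y)), 5).
Decompose q/2: R = wrap(cons(Y, Y)),  Y = 5.
Bind R := wrap(cons(Y, Y)); no other remaining equation mentions R.
Bind Y := 5. Substituting into the earlier binding gives R := wrap(cons(5, 5)).
MGU = { R := wrap(cons(5, 5)), Y := 5 }, so R := wrap(cons(5, 5)).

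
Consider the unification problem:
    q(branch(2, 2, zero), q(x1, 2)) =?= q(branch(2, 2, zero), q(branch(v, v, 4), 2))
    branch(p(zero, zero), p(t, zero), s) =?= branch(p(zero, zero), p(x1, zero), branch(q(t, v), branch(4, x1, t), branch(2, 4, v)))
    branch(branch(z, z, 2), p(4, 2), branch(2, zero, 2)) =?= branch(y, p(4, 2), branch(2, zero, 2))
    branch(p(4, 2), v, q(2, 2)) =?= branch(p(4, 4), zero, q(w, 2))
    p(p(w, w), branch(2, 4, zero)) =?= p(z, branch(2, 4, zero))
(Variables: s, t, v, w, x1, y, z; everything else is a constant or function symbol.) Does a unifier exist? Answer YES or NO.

NO

Decompose q/2: branch(2, 2, zero) =?= branch(2, 2, zero),  q(x1, 2) =?= q(branch(v, v, 4), 2).
Delete trivial equation branch(2, 2, zero) =?= branch(2, 2, zero).
Decompose q/2: x1 =?= branch(v, v, 4),  2 =?= 2.
Bind x1 := branch(v, v, 4); substituting into the one remaining equation that mentions x1 gives: branch(p(zero, zero), p(t, zero), s) =?= branch(p(zero, zero), p(branch(v, v, 4), zero), branch(q(t, v), branch(4, branch(v, v, 4), t), branch(2, 4, v))).
Delete trivial equation 2 =?= 2.
Decompose branch/3: p(zero, zero) =?= p(zero, zero),  p(t, zero) =?= p(branch(v, v, 4), zero),  s =?= branch(q(t, v), branch(4, branch(v, v, 4), t), branch(2, 4, v)).
Delete trivial equation p(zero, zero) =?= p(zero, zero).
Decompose p/2: t =?= branch(v, v, 4),  zero =?= zero.
Bind t := branch(v, v, 4); substituting into the one remaining equation that mentions t gives: s =?= branch(q(branch(v, v, 4), v), branch(4, branch(v, v, 4), branch(v, v, 4)), branch(2, 4, v)).
Delete trivial equation zero =?= zero.
Bind s := branch(q(branch(v, v, 4), v), branch(4, branch(v, v, 4), branch(v, v, 4)), branch(2, 4, v)); no other remaining equation mentions s.
Decompose branch/3: branch(z, z, 2) =?= y,  p(4, 2) =?= p(4, 2),  branch(2, zero, 2) =?= branch(2, zero, 2).
Bind y := branch(z, z, 2); no other remaining equation mentions y.
Delete trivial equation p(4, 2) =?= p(4, 2).
Delete trivial equation branch(2, zero, 2) =?= branch(2, zero, 2).
Decompose branch/3: p(4, 2) =?= p(4, 4),  v =?= zero,  q(2, 2) =?= q(w, 2).
Decompose p/2: 4 =?= 4,  2 =?= 4.
Delete trivial equation 4 =?= 4.
Clash: constants 2 and 4 differ; no unifier exists.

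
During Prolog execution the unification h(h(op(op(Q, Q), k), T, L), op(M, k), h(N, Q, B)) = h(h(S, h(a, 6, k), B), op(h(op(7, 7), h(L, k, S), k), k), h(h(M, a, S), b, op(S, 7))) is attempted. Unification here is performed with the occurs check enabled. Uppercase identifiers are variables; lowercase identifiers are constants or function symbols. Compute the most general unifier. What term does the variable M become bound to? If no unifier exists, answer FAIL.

Decompose h/3: h(op(op(Q, Q), k), T, L) = h(S, h(a, 6, k), B),  op(M, k) = op(h(op(7, 7), h(L, k, S), k), k),  h(N, Q, B) = h(h(M, a, S), b, op(S, 7)).
Decompose h/3: op(op(Q, Q), k) = S,  T = h(a, 6, k),  L = B.
Bind S := op(op(Q, Q), k); substituting into the 2 remaining equations that mention S gives: op(M, k) = op(h(op(7, 7), h(L, k, op(op(Q, Q), k)), k), k),  h(N, Q, B) = h(h(M, a, op(op(Q, Q), k)), b, op(op(op(Q, Q), k), 7)).
Bind T := h(a, 6, k); no other remaining equation mentions T.
Bind L := B; substituting into the one remaining equation that mentions L gives: op(M, k) = op(h(op(7, 7), h(B, k, op(op(Q, Q), k)), k), k).
Decompose op/2: M = h(op(7, 7), h(B, k, op(op(Q, Q), k)), k),  k = k.
Bind M := h(op(7, 7), h(B, k, op(op(Q, Q), k)), k); substituting into the one remaining equation that mentions M gives: h(N, Q, B) = h(h(h(op(7, 7), h(B, k, op(op(Q, Q), k)), k), a, op(op(Q, Q), k)), b, op(op(op(Q, Q), k), 7)).
Delete trivial equation k = k.
Decompose h/3: N = h(h(op(7, 7), h(B, k, op(op(Q, Q), k)), k), a, op(op(Q, Q), k)),  Q = b,  B = op(op(op(Q, Q), k), 7).
Bind N := h(h(op(7, 7), h(B, k, op(op(Q, Q), k)), k), a, op(op(Q, Q), k)); no other remaining equation mentions N.
Bind Q := b; substituting into the remaining equation gives: B = op(op(op(b, b), k), 7). Substituting into the earlier bindings gives S := op(op(b, b), k), M := h(op(7, 7), h(B, k, op(op(b, b), k)), k), N := h(h(op(7, 7), h(B, k, op(op(b, b), k)), k), a, op(op(b, b), k)).
Bind B := op(op(op(b, b), k), 7). Substituting into the earlier bindings gives L := op(op(op(b, b), k), 7), M := h(op(7, 7), h(op(op(op(b, b), k), 7), k, op(op(b, b), k)), k), N := h(h(op(7, 7), h(op(op(op(b, b), k), 7), k, op(op(b, b), k)), k), a, op(op(b, b), k)).
MGU = { S -> op(op(b, b), k), T -> h(a, 6, k), L -> op(op(op(b, b), k), 7), M -> h(op(7, 7), h(op(op(op(b, b), k), 7), k, op(op(b, b), k)), k), N -> h(h(op(7, 7), h(op(op(op(b, b), k), 7), k, op(op(b, b), k)), k), a, op(op(b, b), k)), Q -> b, B -> op(op(op(b, b), k), 7) }, so M -> h(op(7, 7), h(op(op(op(b, b), k), 7), k, op(op(b, b), k)), k).

h(op(7, 7), h(op(op(op(b, b), k), 7), k, op(op(b, b), k)), k)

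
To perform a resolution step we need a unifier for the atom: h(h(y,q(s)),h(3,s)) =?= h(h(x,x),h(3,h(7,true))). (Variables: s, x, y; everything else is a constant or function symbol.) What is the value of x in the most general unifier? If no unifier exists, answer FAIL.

q(h(7,true))

Decompose h/2: h(y,q(s)) =?= h(x,x),  h(3,s) =?= h(3,h(7,true)).
Decompose h/2: y =?= x,  q(s) =?= x.
Bind y := x; no other remaining equation mentions y.
Bind x := q(s); no other remaining equation mentions x. Substituting into the earlier binding gives y := q(s).
Decompose h/2: 3 =?= 3,  s =?= h(7,true).
Delete trivial equation 3 =?= 3.
Bind s := h(7,true). Substituting into the earlier bindings gives y := q(h(7,true)), x := q(h(7,true)).
MGU = { y ↦ q(h(7,true)), x ↦ q(h(7,true)), s ↦ h(7,true) }, so x ↦ q(h(7,true)).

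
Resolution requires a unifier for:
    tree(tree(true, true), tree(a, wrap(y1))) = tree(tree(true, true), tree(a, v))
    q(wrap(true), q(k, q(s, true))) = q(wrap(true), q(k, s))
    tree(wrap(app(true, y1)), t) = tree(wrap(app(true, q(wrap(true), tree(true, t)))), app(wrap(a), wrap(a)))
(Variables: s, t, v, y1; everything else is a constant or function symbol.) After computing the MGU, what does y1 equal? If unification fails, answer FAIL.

Decompose tree/2: tree(true, true) = tree(true, true),  tree(a, wrap(y1)) = tree(a, v).
Delete trivial equation tree(true, true) = tree(true, true).
Decompose tree/2: a = a,  wrap(y1) = v.
Delete trivial equation a = a.
Bind v := wrap(y1); no other remaining equation mentions v.
Decompose q/2: wrap(true) = wrap(true),  q(k, q(s, true)) = q(k, s).
Delete trivial equation wrap(true) = wrap(true).
Decompose q/2: k = k,  q(s, true) = s.
Delete trivial equation k = k.
Occurs check fails: s occurs in q(s, true); the equation s = q(s, true) has no finite solution.

FAIL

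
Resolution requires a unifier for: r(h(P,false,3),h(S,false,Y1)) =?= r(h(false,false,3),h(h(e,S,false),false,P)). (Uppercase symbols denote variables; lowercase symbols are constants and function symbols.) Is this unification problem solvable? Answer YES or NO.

Decompose r/2: h(P,false,3) =?= h(false,false,3),  h(S,false,Y1) =?= h(h(e,S,false),false,P).
Decompose h/3: P =?= false,  false =?= false,  3 =?= 3.
Bind P := false; substituting into the one remaining equation that mentions P gives: h(S,false,Y1) =?= h(h(e,S,false),false,false).
Delete trivial equation false =?= false.
Delete trivial equation 3 =?= 3.
Decompose h/3: S =?= h(e,S,false),  false =?= false,  Y1 =?= false.
Occurs check fails: S occurs in h(e,S,false); the equation S =?= h(e,S,false) has no finite solution.

NO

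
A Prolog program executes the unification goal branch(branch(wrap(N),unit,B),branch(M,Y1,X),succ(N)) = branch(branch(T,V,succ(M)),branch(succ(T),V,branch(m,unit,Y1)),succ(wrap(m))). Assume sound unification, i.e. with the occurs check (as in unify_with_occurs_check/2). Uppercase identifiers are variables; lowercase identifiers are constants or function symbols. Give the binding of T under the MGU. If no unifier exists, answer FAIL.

wrap(wrap(m))

Decompose branch/3: branch(wrap(N),unit,B) = branch(T,V,succ(M)),  branch(M,Y1,X) = branch(succ(T),V,branch(m,unit,Y1)),  succ(N) = succ(wrap(m)).
Decompose branch/3: wrap(N) = T,  unit = V,  B = succ(M).
Bind T := wrap(N); substituting into the one remaining equation that mentions T gives: branch(M,Y1,X) = branch(succ(wrap(N)),V,branch(m,unit,Y1)).
Bind V := unit; substituting into the one remaining equation that mentions V gives: branch(M,Y1,X) = branch(succ(wrap(N)),unit,branch(m,unit,Y1)).
Bind B := succ(M); no other remaining equation mentions B.
Decompose branch/3: M = succ(wrap(N)),  Y1 = unit,  X = branch(m,unit,Y1).
Bind M := succ(wrap(N)); no other remaining equation mentions M. Substituting into the earlier binding gives B := succ(succ(wrap(N))).
Bind Y1 := unit; substituting into the one remaining equation that mentions Y1 gives: X = branch(m,unit,unit).
Bind X := branch(m,unit,unit); no other remaining equation mentions X.
Decompose succ/1: N = wrap(m).
Bind N := wrap(m). Substituting into the earlier bindings gives T := wrap(wrap(m)), B := succ(succ(wrap(wrap(m)))), M := succ(wrap(wrap(m))).
MGU = { T ↦ wrap(wrap(m)), V ↦ unit, B ↦ succ(succ(wrap(wrap(m)))), M ↦ succ(wrap(wrap(m))), Y1 ↦ unit, X ↦ branch(m,unit,unit), N ↦ wrap(m) }, so T ↦ wrap(wrap(m)).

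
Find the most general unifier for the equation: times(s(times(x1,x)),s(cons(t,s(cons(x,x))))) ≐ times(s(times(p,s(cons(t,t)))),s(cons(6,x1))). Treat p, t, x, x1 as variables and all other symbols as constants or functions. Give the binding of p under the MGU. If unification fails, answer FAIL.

Decompose times/2: s(times(x1,x)) ≐ s(times(p,s(cons(t,t)))),  s(cons(t,s(cons(x,x)))) ≐ s(cons(6,x1)).
Decompose s/1: times(x1,x) ≐ times(p,s(cons(t,t))).
Decompose times/2: x1 ≐ p,  x ≐ s(cons(t,t)).
Bind x1 := p; substituting into the one remaining equation that mentions x1 gives: s(cons(t,s(cons(x,x)))) ≐ s(cons(6,p)).
Bind x := s(cons(t,t)); substituting into the remaining equation gives: s(cons(t,s(cons(s(cons(t,t)),s(cons(t,t)))))) ≐ s(cons(6,p)).
Decompose s/1: cons(t,s(cons(s(cons(t,t)),s(cons(t,t))))) ≐ cons(6,p).
Decompose cons/2: t ≐ 6,  s(cons(s(cons(t,t)),s(cons(t,t)))) ≐ p.
Bind t := 6; substituting into the remaining equation gives: s(cons(s(cons(6,6)),s(cons(6,6)))) ≐ p. Substituting into the earlier binding gives x := s(cons(6,6)).
Bind p := s(cons(s(cons(6,6)),s(cons(6,6)))). Substituting into the earlier binding gives x1 := s(cons(s(cons(6,6)),s(cons(6,6)))).
MGU = { x1 := s(cons(s(cons(6,6)),s(cons(6,6)))), x := s(cons(6,6)), t := 6, p := s(cons(s(cons(6,6)),s(cons(6,6)))) }, so p := s(cons(s(cons(6,6)),s(cons(6,6)))).

s(cons(s(cons(6,6)),s(cons(6,6))))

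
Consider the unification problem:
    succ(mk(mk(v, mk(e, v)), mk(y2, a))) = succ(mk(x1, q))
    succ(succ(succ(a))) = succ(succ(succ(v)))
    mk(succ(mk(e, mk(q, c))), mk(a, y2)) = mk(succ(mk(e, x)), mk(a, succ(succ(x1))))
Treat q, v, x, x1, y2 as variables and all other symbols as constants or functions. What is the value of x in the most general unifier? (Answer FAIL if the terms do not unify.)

mk(mk(succ(succ(mk(a, mk(e, a)))), a), c)

Decompose succ/1: mk(mk(v, mk(e, v)), mk(y2, a)) = mk(x1, q).
Decompose mk/2: mk(v, mk(e, v)) = x1,  mk(y2, a) = q.
Bind x1 := mk(v, mk(e, v)); substituting into the one remaining equation that mentions x1 gives: mk(succ(mk(e, mk(q, c))), mk(a, y2)) = mk(succ(mk(e, x)), mk(a, succ(succ(mk(v, mk(e, v)))))).
Bind q := mk(y2, a); substituting into the one remaining equation that mentions q gives: mk(succ(mk(e, mk(mk(y2, a), c))), mk(a, y2)) = mk(succ(mk(e, x)), mk(a, succ(succ(mk(v, mk(e, v)))))).
Decompose succ/1: succ(succ(a)) = succ(succ(v)).
Decompose succ/1: succ(a) = succ(v).
Decompose succ/1: a = v.
Bind v := a; substituting into the remaining equation gives: mk(succ(mk(e, mk(mk(y2, a), c))), mk(a, y2)) = mk(succ(mk(e, x)), mk(a, succ(succ(mk(a, mk(e, a)))))). Substituting into the earlier binding gives x1 := mk(a, mk(e, a)).
Decompose mk/2: succ(mk(e, mk(mk(y2, a), c))) = succ(mk(e, x)),  mk(a, y2) = mk(a, succ(succ(mk(a, mk(e, a))))).
Decompose succ/1: mk(e, mk(mk(y2, a), c)) = mk(e, x).
Decompose mk/2: e = e,  mk(mk(y2, a), c) = x.
Delete trivial equation e = e.
Bind x := mk(mk(y2, a), c); no other remaining equation mentions x.
Decompose mk/2: a = a,  y2 = succ(succ(mk(a, mk(e, a)))).
Delete trivial equation a = a.
Bind y2 := succ(succ(mk(a, mk(e, a)))). Substituting into the earlier bindings gives q := mk(succ(succ(mk(a, mk(e, a)))), a), x := mk(mk(succ(succ(mk(a, mk(e, a)))), a), c).
MGU = { x1 ↦ mk(a, mk(e, a)), q ↦ mk(succ(succ(mk(a, mk(e, a)))), a), v ↦ a, x ↦ mk(mk(succ(succ(mk(a, mk(e, a)))), a), c), y2 ↦ succ(succ(mk(a, mk(e, a)))) }, so x ↦ mk(mk(succ(succ(mk(a, mk(e, a)))), a), c).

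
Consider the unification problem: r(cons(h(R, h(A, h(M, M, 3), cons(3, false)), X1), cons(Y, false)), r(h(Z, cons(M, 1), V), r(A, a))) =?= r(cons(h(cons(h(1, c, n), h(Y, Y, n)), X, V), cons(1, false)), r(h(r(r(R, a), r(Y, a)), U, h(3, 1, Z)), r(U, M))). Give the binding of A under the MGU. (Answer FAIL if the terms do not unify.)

cons(a, 1)

Decompose r/2: cons(h(R, h(A, h(M, M, 3), cons(3, false)), X1), cons(Y, false)) =?= cons(h(cons(h(1, c, n), h(Y, Y, n)), X, V), cons(1, false)),  r(h(Z, cons(M, 1), V), r(A, a)) =?= r(h(r(r(R, a), r(Y, a)), U, h(3, 1, Z)), r(U, M)).
Decompose cons/2: h(R, h(A, h(M, M, 3), cons(3, false)), X1) =?= h(cons(h(1, c, n), h(Y, Y, n)), X, V),  cons(Y, false) =?= cons(1, false).
Decompose h/3: R =?= cons(h(1, c, n), h(Y, Y, n)),  h(A, h(M, M, 3), cons(3, false)) =?= X,  X1 =?= V.
Bind R := cons(h(1, c, n), h(Y, Y, n)); substituting into the one remaining equation that mentions R gives: r(h(Z, cons(M, 1), V), r(A, a)) =?= r(h(r(r(cons(h(1, c, n), h(Y, Y, n)), a), r(Y, a)), U, h(3, 1, Z)), r(U, M)).
Bind X := h(A, h(M, M, 3), cons(3, false)); no other remaining equation mentions X.
Bind X1 := V; no other remaining equation mentions X1.
Decompose cons/2: Y =?= 1,  false =?= false.
Bind Y := 1; substituting into the one remaining equation that mentions Y gives: r(h(Z, cons(M, 1), V), r(A, a)) =?= r(h(r(r(cons(h(1, c, n), h(1, 1, n)), a), r(1, a)), U, h(3, 1, Z)), r(U, M)). Substituting into the earlier binding gives R := cons(h(1, c, n), h(1, 1, n)).
Delete trivial equation false =?= false.
Decompose r/2: h(Z, cons(M, 1), V) =?= h(r(r(cons(h(1, c, n), h(1, 1, n)), a), r(1, a)), U, h(3, 1, Z)),  r(A, a) =?= r(U, M).
Decompose h/3: Z =?= r(r(cons(h(1, c, n), h(1, 1, n)), a), r(1, a)),  cons(M, 1) =?= U,  V =?= h(3, 1, Z).
Bind Z := r(r(cons(h(1, c, n), h(1, 1, n)), a), r(1, a)); substituting into the one remaining equation that mentions Z gives: V =?= h(3, 1, r(r(cons(h(1, c, n), h(1, 1, n)), a), r(1, a))).
Bind U := cons(M, 1); substituting into the one remaining equation that mentions U gives: r(A, a) =?= r(cons(M, 1), M).
Bind V := h(3, 1, r(r(cons(h(1, c, n), h(1, 1, n)), a), r(1, a))); no other remaining equation mentions V. Substituting into the earlier binding gives X1 := h(3, 1, r(r(cons(h(1, c, n), h(1, 1, n)), a), r(1, a))).
Decompose r/2: A =?= cons(M, 1),  a =?= M.
Bind A := cons(M, 1); no other remaining equation mentions A. Substituting into the earlier binding gives X := h(cons(M, 1), h(M, M, 3), cons(3, false)).
Bind M := a. Substituting into the earlier bindings gives X := h(cons(a, 1), h(a, a, 3), cons(3, false)), U := cons(a, 1), A := cons(a, 1).
MGU = { R := cons(h(1, c, n), h(1, 1, n)), X := h(cons(a, 1), h(a, a, 3), cons(3, false)), X1 := h(3, 1, r(r(cons(h(1, c, n), h(1, 1, n)), a), r(1, a))), Y := 1, Z := r(r(cons(h(1, c, n), h(1, 1, n)), a), r(1, a)), U := cons(a, 1), V := h(3, 1, r(r(cons(h(1, c, n), h(1, 1, n)), a), r(1, a))), A := cons(a, 1), M := a }, so A := cons(a, 1).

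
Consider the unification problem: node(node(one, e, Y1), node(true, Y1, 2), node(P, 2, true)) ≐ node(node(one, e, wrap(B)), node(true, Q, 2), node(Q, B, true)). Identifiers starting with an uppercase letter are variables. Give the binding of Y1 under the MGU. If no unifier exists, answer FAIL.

Decompose node/3: node(one, e, Y1) ≐ node(one, e, wrap(B)),  node(true, Y1, 2) ≐ node(true, Q, 2),  node(P, 2, true) ≐ node(Q, B, true).
Decompose node/3: one ≐ one,  e ≐ e,  Y1 ≐ wrap(B).
Delete trivial equation one ≐ one.
Delete trivial equation e ≐ e.
Bind Y1 := wrap(B); substituting into the one remaining equation that mentions Y1 gives: node(true, wrap(B), 2) ≐ node(true, Q, 2).
Decompose node/3: true ≐ true,  wrap(B) ≐ Q,  2 ≐ 2.
Delete trivial equation true ≐ true.
Bind Q := wrap(B); substituting into the one remaining equation that mentions Q gives: node(P, 2, true) ≐ node(wrap(B), B, true).
Delete trivial equation 2 ≐ 2.
Decompose node/3: P ≐ wrap(B),  2 ≐ B,  true ≐ true.
Bind P := wrap(B); no other remaining equation mentions P.
Bind B := 2; no other remaining equation mentions B. Substituting into the earlier bindings gives Y1 := wrap(2), Q := wrap(2), P := wrap(2).
Delete trivial equation true ≐ true.
MGU = { Y1 := wrap(2), Q := wrap(2), P := wrap(2), B := 2 }, so Y1 := wrap(2).

wrap(2)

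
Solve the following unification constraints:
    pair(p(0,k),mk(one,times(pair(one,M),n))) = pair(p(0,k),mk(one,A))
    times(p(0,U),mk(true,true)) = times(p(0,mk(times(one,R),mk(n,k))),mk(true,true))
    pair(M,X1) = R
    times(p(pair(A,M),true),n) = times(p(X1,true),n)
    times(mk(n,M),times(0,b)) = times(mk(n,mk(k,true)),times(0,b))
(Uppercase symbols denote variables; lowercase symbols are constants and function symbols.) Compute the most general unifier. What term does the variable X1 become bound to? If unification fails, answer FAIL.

Decompose pair/2: p(0,k) = p(0,k),  mk(one,times(pair(one,M),n)) = mk(one,A).
Delete trivial equation p(0,k) = p(0,k).
Decompose mk/2: one = one,  times(pair(one,M),n) = A.
Delete trivial equation one = one.
Bind A := times(pair(one,M),n); substituting into the one remaining equation that mentions A gives: times(p(pair(times(pair(one,M),n),M),true),n) = times(p(X1,true),n).
Decompose times/2: p(0,U) = p(0,mk(times(one,R),mk(n,k))),  mk(true,true) = mk(true,true).
Decompose p/2: 0 = 0,  U = mk(times(one,R),mk(n,k)).
Delete trivial equation 0 = 0.
Bind U := mk(times(one,R),mk(n,k)); no other remaining equation mentions U.
Delete trivial equation mk(true,true) = mk(true,true).
Bind R := pair(M,X1); no other remaining equation mentions R. Substituting into the earlier binding gives U := mk(times(one,pair(M,X1)),mk(n,k)).
Decompose times/2: p(pair(times(pair(one,M),n),M),true) = p(X1,true),  n = n.
Decompose p/2: pair(times(pair(one,M),n),M) = X1,  true = true.
Bind X1 := pair(times(pair(one,M),n),M); no other remaining equation mentions X1. Substituting into the earlier bindings gives U := mk(times(one,pair(M,pair(times(pair(one,M),n),M))),mk(n,k)), R := pair(M,pair(times(pair(one,M),n),M)).
Delete trivial equation true = true.
Delete trivial equation n = n.
Decompose times/2: mk(n,M) = mk(n,mk(k,true)),  times(0,b) = times(0,b).
Decompose mk/2: n = n,  M = mk(k,true).
Delete trivial equation n = n.
Bind M := mk(k,true); no other remaining equation mentions M. Substituting into the earlier bindings gives A := times(pair(one,mk(k,true)),n), U := mk(times(one,pair(mk(k,true),pair(times(pair(one,mk(k,true)),n),mk(k,true)))),mk(n,k)), R := pair(mk(k,true),pair(times(pair(one,mk(k,true)),n),mk(k,true))), X1 := pair(times(pair(one,mk(k,true)),n),mk(k,true)).
Delete trivial equation times(0,b) = times(0,b).
MGU = { A := times(pair(one,mk(k,true)),n), U := mk(times(one,pair(mk(k,true),pair(times(pair(one,mk(k,true)),n),mk(k,true)))),mk(n,k)), R := pair(mk(k,true),pair(times(pair(one,mk(k,true)),n),mk(k,true))), X1 := pair(times(pair(one,mk(k,true)),n),mk(k,true)), M := mk(k,true) }, so X1 := pair(times(pair(one,mk(k,true)),n),mk(k,true)).

pair(times(pair(one,mk(k,true)),n),mk(k,true))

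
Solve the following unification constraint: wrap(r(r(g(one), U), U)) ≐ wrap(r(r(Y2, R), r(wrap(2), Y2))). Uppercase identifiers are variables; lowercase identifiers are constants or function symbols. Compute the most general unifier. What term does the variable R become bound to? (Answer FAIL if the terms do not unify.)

r(wrap(2), g(one))

Decompose wrap/1: r(r(g(one), U), U) ≐ r(r(Y2, R), r(wrap(2), Y2)).
Decompose r/2: r(g(one), U) ≐ r(Y2, R),  U ≐ r(wrap(2), Y2).
Decompose r/2: g(one) ≐ Y2,  U ≐ R.
Bind Y2 := g(one); substituting into the one remaining equation that mentions Y2 gives: U ≐ r(wrap(2), g(one)).
Bind U := R; substituting into the remaining equation gives: R ≐ r(wrap(2), g(one)).
Bind R := r(wrap(2), g(one)). Substituting into the earlier binding gives U := r(wrap(2), g(one)).
MGU = { Y2 -> g(one), U -> r(wrap(2), g(one)), R -> r(wrap(2), g(one)) }, so R -> r(wrap(2), g(one)).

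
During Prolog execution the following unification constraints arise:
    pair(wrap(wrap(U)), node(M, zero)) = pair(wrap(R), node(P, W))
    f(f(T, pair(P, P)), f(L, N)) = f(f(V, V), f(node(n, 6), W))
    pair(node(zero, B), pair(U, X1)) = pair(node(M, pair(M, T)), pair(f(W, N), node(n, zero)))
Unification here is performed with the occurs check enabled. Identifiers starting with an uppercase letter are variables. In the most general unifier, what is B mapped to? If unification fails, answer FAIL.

pair(zero, pair(zero, zero))

Decompose pair/2: wrap(wrap(U)) = wrap(R),  node(M, zero) = node(P, W).
Decompose wrap/1: wrap(U) = R.
Bind R := wrap(U); no other remaining equation mentions R.
Decompose node/2: M = P,  zero = W.
Bind M := P; substituting into the one remaining equation that mentions M gives: pair(node(zero, B), pair(U, X1)) = pair(node(P, pair(P, T)), pair(f(W, N), node(n, zero))).
Bind W := zero; substituting into the remaining equations gives: f(f(T, pair(P, P)), f(L, N)) = f(f(V, V), f(node(n, 6), zero)),  pair(node(zero, B), pair(U, X1)) = pair(node(P, pair(P, T)), pair(f(zero, N), node(n, zero))).
Decompose f/2: f(T, pair(P, P)) = f(V, V),  f(L, N) = f(node(n, 6), zero).
Decompose f/2: T = V,  pair(P, P) = V.
Bind T := V; substituting into the one remaining equation that mentions T gives: pair(node(zero, B), pair(U, X1)) = pair(node(P, pair(P, V)), pair(f(zero, N), node(n, zero))).
Bind V := pair(P, P); substituting into the one remaining equation that mentions V gives: pair(node(zero, B), pair(U, X1)) = pair(node(P, pair(P, pair(P, P))), pair(f(zero, N), node(n, zero))). Substituting into the earlier binding gives T := pair(P, P).
Decompose f/2: L = node(n, 6),  N = zero.
Bind L := node(n, 6); no other remaining equation mentions L.
Bind N := zero; substituting into the remaining equation gives: pair(node(zero, B), pair(U, X1)) = pair(node(P, pair(P, pair(P, P))), pair(f(zero, zero), node(n, zero))).
Decompose pair/2: node(zero, B) = node(P, pair(P, pair(P, P))),  pair(U, X1) = pair(f(zero, zero), node(n, zero)).
Decompose node/2: zero = P,  B = pair(P, pair(P, P)).
Bind P := zero; substituting into the one remaining equation that mentions P gives: B = pair(zero, pair(zero, zero)). Substituting into the earlier bindings gives M := zero, T := pair(zero, zero), V := pair(zero, zero).
Bind B := pair(zero, pair(zero, zero)); no other remaining equation mentions B.
Decompose pair/2: U = f(zero, zero),  X1 = node(n, zero).
Bind U := f(zero, zero); no other remaining equation mentions U. Substituting into the earlier binding gives R := wrap(f(zero, zero)).
Bind X1 := node(n, zero).
MGU = { R -> wrap(f(zero, zero)), M -> zero, W -> zero, T -> pair(zero, zero), V -> pair(zero, zero), L -> node(n, 6), N -> zero, P -> zero, B -> pair(zero, pair(zero, zero)), U -> f(zero, zero), X1 -> node(n, zero) }, so B -> pair(zero, pair(zero, zero)).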